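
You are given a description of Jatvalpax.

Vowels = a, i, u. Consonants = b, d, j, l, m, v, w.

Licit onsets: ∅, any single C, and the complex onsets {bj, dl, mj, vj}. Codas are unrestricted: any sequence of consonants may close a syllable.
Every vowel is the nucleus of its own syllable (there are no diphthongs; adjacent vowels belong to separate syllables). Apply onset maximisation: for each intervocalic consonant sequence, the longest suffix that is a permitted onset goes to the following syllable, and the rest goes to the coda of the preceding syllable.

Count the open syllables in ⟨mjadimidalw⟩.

Vowels present: a, i, i, a; each is a nucleus, giving 4 syllables.
V1 /a/ – V2 /i/: /d/ is a single consonant, so it becomes the next onset.
V2 /i/ – V3 /i/: /m/ is a single consonant, so it becomes the next onset.
V3 /i/ – V4 /a/: /d/ → onset of the next syllable (single consonants are always licit onsets).
Syllabification: mja.di.mi.dalw.
Classifying each syllable: /mja/ (open), /di/ (open), /mi/ (open), /dalw/ (closed).
Open syllables: 3.

3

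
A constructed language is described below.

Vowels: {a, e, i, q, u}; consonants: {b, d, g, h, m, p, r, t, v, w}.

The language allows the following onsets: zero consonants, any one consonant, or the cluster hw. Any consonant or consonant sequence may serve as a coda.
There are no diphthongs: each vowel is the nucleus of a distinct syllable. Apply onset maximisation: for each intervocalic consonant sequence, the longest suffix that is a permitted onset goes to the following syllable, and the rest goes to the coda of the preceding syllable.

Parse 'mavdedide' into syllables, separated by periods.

mav.de.di.de

The vowels are a, e, i, e — 4 nuclei, so 4 syllables.
σ1/σ2 boundary: /vd/; trying suffixes from longest down, /d/ is the first permitted one, so coda /v/ | onset /d/.
σ2/σ3 boundary: just /d/ — single C goes to the following onset.
σ3/σ4 boundary: /d/ is a single consonant, so it becomes the next onset.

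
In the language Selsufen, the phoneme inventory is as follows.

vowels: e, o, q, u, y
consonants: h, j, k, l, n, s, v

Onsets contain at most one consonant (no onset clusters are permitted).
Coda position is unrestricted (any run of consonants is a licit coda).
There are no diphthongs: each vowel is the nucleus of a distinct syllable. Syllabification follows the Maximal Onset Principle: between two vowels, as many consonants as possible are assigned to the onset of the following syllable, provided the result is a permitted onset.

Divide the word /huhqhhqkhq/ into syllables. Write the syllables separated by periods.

Nuclei (vowels): u, q, q, q → 4 syllables.
/u…q/ gap (V1→V2): /h/ → onset of the next syllable (single consonants are always licit onsets).
/q…q/ gap (V2→V3): /hh/ splits as /h/ + /h/ (/h/ is the longest suffix that is a licit onset).
/q…q/ gap (V3→V4): /kh/ splits as /k/ + /h/ (/h/ is the longest suffix that is a licit onset).

hu.hqh.hqk.hq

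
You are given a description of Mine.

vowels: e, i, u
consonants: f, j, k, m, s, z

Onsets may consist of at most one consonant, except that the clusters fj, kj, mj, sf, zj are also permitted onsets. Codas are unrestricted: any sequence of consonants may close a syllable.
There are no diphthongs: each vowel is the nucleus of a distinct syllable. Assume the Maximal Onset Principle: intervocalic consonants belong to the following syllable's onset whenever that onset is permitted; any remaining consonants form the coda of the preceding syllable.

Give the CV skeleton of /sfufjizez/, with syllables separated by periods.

CCV.CCV.CVC

Vowels present: u, i, e; each is a nucleus, giving 3 syllables.
/u…i/ gap (V1→V2): /fj/ — entire cluster is a permitted onset → onset /fj/, coda ∅.
/i…e/ gap (V2→V3): /z/ is a single consonant, so it becomes the next onset.
Syllabification: sfu.fji.zez.
Mapping each syllable to C/V: /sfu/ → CCV, /fji/ → CCV, /zez/ → CVC.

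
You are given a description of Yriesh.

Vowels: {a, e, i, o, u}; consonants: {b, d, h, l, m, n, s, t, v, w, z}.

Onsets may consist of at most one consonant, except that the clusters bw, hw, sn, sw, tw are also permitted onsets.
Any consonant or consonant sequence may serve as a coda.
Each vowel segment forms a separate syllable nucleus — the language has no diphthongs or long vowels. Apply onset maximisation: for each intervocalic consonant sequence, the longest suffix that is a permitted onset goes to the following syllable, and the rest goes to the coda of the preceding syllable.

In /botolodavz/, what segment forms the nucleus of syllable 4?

a

Vowels present: o, o, o, a; each is a nucleus, giving 4 syllables.
The fourth nucleus (vowel 4 from the left) is /a/.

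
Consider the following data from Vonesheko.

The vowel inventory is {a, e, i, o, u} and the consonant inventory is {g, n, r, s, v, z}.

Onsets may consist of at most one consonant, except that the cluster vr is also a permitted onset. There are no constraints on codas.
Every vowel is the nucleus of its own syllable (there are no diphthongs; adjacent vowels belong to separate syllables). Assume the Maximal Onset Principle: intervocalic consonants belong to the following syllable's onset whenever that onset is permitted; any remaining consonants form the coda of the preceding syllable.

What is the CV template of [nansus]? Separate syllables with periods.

Nuclei (vowels): a, u → 2 syllables.
/a…u/ gap (V1→V2): /ns/ splits as /n/ + /s/ (/s/ is the longest suffix that is a licit onset).
Result: nan.sus.
Mapping each syllable to C/V: /nan/ → CVC, /sus/ → CVC.

CVC.CVC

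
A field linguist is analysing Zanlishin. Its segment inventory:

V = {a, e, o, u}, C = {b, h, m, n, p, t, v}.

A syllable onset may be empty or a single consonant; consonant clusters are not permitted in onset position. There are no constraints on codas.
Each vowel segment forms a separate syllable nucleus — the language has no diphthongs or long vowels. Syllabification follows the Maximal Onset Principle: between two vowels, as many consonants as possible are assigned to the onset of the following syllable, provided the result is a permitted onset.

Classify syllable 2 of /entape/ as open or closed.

Nuclei (vowels): e, a, e → 3 syllables.
σ1/σ2 boundary: cluster /nt/ — the longest permitted-onset suffix is /t/; onset = /t/, preceding coda = /n/.
σ2/σ3 boundary: /p/ is a single consonant, so it becomes the next onset.
So the parse is en.ta.pe.
Syllable 2 is /ta/; it ends in its nucleus with no coda, so it is open.

open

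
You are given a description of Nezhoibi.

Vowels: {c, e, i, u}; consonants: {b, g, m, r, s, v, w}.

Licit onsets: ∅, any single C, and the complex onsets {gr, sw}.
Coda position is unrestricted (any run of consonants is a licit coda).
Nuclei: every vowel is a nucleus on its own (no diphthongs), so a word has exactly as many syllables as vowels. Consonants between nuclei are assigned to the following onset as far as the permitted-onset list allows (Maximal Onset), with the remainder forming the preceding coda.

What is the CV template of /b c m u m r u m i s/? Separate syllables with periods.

Vowels present: c, u, u, i; each is a nucleus, giving 4 syllables.
Between /c/ (V1) and /u/ (V2): /m/ → onset of the next syllable (single consonants are always licit onsets).
Between /u/ (V2) and /u/ (V3): /mr/ — longest licit onset from the right is /r/, leaving /m/ as coda.
Between /u/ (V3) and /i/ (V4): /m/ is a single consonant, so it becomes the next onset.
So the parse is bc.mum.ru.mis.
Mapping each syllable to C/V: /bc/ → CV, /mum/ → CVC, /ru/ → CV, /mis/ → CVC.

CV.CVC.CV.CVC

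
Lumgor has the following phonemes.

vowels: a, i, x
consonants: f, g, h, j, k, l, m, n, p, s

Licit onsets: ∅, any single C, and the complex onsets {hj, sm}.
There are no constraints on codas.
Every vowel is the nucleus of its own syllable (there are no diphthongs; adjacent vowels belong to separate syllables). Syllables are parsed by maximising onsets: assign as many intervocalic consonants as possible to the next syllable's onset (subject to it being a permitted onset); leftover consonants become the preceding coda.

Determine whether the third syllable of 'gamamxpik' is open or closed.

Nuclei (vowels): a, a, x, i → 4 syllables.
Between /a/ (V1) and /a/ (V2): just /m/ — single C goes to the following onset.
Between /a/ (V2) and /x/ (V3): /m/ → onset of the next syllable (single consonants are always licit onsets).
Between /x/ (V3) and /i/ (V4): just /p/ — single C goes to the following onset.
Putting it together: ga.ma.mx.pik.
Syllable 3 is /mx/; it ends in its nucleus with no coda, so it is open.

open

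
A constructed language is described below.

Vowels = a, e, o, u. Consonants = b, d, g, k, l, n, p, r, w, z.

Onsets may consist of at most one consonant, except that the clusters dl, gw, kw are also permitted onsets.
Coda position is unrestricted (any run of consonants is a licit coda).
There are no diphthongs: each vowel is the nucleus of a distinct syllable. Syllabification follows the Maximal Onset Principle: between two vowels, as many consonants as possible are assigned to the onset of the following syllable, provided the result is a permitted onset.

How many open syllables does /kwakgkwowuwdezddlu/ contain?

Vowels present: a, o, u, e, u; each is a nucleus, giving 5 syllables.
σ1/σ2 boundary: cluster /kgkw/ — the longest permitted-onset suffix is /kw/; onset = /kw/, preceding coda = /kg/.
σ2/σ3 boundary: just /w/ — single C goes to the following onset.
σ3/σ4 boundary: /wd/ splits as /w/ + /d/ (/d/ is the longest suffix that is a licit onset).
σ4/σ5 boundary: /zddl/; trying suffixes from longest down, /dl/ is the first permitted one, so coda /zd/ | onset /dl/.
So the parse is kwakg.kwo.wuw.dezd.dlu.
Classifying each syllable: /kwakg/ (closed), /kwo/ (open), /wuw/ (closed), /dezd/ (closed), /dlu/ (open).
Open syllables: 2.

2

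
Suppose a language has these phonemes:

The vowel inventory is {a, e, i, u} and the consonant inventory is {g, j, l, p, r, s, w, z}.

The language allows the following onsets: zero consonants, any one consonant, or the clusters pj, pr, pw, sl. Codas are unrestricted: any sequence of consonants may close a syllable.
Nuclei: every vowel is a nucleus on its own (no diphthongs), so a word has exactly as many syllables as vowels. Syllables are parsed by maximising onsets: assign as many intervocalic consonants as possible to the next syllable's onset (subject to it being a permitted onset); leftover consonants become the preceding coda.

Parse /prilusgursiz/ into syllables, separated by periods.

pri.lus.gur.siz

Vowels present: i, u, u, i; each is a nucleus, giving 4 syllables.
V1 /i/ – V2 /u/: just /l/ — single C goes to the following onset.
V2 /u/ – V3 /u/: cluster /sg/ — the longest permitted-onset suffix is /g/; onset = /g/, preceding coda = /s/.
V3 /u/ – V4 /i/: /rs/ splits as /r/ + /s/ (/s/ is the longest suffix that is a licit onset).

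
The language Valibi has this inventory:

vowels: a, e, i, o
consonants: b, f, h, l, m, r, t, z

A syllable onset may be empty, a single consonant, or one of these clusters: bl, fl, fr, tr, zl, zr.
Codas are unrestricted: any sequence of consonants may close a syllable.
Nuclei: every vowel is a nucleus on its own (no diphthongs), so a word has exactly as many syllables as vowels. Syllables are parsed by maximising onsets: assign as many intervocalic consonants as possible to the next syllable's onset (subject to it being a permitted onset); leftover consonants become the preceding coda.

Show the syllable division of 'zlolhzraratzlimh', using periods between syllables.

Nuclei (vowels): o, a, a, i → 4 syllables.
Between /o/ (V1) and /a/ (V2): /lhzr/ — longest licit onset from the right is /zr/, leaving /lh/ as coda.
Between /a/ (V2) and /a/ (V3): /r/ → onset of the next syllable (single consonants are always licit onsets).
Between /a/ (V3) and /i/ (V4): /tzl/ — longest licit onset from the right is /zl/, leaving /t/ as coda.

zlolh.zra.rat.zlimh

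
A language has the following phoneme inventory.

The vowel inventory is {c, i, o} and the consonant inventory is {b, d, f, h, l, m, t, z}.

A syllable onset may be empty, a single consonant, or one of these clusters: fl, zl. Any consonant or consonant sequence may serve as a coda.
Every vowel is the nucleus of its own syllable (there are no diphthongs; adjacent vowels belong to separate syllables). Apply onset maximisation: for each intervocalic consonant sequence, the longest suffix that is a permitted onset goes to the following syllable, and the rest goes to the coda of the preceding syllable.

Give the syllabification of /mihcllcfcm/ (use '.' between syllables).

mi.hcl.lc.fcm

The vowels are i, c, c, c — 4 nuclei, so 4 syllables.
Between /i/ (V1) and /c/ (V2): /h/ is a single consonant, so it becomes the next onset.
Between /c/ (V2) and /c/ (V3): /ll/; trying suffixes from longest down, /l/ is the first permitted one, so coda /l/ | onset /l/.
Between /c/ (V3) and /c/ (V4): just /f/ — single C goes to the following onset.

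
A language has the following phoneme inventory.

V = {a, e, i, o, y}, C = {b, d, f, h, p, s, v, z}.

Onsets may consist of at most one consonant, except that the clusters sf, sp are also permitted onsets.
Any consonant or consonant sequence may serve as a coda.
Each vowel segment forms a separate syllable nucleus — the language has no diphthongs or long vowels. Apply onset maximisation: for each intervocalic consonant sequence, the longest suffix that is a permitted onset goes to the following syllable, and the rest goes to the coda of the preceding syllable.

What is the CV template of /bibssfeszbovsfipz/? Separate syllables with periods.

The vowels are i, e, o, i — 4 nuclei, so 4 syllables.
/i…e/ gap (V1→V2): /bssf/ splits as /bs/ + /sf/ (/sf/ is the longest suffix that is a licit onset).
/e…o/ gap (V2→V3): /szb/; trying suffixes from longest down, /b/ is the first permitted one, so coda /sz/ | onset /b/.
/o…i/ gap (V3→V4): /vsf/ splits as /v/ + /sf/ (/sf/ is the longest suffix that is a licit onset).
Syllabification: bibs.sfesz.bov.sfipz.
Mapping each syllable to C/V: /bibs/ → CVCC, /sfesz/ → CCVCC, /bov/ → CVC, /sfipz/ → CCVCC.

CVCC.CCVCC.CVC.CCVCC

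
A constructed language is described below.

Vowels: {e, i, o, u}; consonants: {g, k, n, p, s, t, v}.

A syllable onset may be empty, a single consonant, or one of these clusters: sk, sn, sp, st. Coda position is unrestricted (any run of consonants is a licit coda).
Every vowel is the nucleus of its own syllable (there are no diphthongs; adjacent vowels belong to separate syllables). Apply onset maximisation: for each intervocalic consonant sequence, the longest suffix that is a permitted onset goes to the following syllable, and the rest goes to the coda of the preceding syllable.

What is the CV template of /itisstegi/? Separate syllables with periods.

V.CVC.CCV.CV

Nuclei (vowels): i, i, e, i → 4 syllables.
/i…i/ gap (V1→V2): /t/ is a single consonant, so it becomes the next onset.
/i…e/ gap (V2→V3): /sst/ splits as /s/ + /st/ (/st/ is the longest suffix that is a licit onset).
/e…i/ gap (V3→V4): just /g/ — single C goes to the following onset.
So the parse is i.tis.ste.gi.
Mapping each syllable to C/V: /i/ → V, /tis/ → CVC, /ste/ → CCV, /gi/ → CV.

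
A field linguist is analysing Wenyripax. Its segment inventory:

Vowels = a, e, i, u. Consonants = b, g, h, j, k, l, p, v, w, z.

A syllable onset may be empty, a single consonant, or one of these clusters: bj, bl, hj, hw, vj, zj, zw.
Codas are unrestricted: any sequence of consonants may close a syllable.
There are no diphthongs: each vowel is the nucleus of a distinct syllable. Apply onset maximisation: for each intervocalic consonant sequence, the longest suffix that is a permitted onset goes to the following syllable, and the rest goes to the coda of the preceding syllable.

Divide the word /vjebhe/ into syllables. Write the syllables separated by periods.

vjeb.he

Nuclei (vowels): e, e → 2 syllables.
Between /e/ (V1) and /e/ (V2): /bh/; trying suffixes from longest down, /h/ is the first permitted one, so coda /b/ | onset /h/.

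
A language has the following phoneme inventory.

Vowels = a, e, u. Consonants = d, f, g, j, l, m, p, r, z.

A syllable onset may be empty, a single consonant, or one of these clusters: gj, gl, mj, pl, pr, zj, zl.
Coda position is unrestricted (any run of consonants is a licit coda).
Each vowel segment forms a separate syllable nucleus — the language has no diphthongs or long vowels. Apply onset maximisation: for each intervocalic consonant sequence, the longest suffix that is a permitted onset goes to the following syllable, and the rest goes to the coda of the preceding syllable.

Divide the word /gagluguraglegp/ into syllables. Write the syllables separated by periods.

ga.glu.gu.ra.glegp

The vowels are a, u, u, a, e — 5 nuclei, so 5 syllables.
Between /a/ (V1) and /u/ (V2): cluster /gl/ — /gl/ is itself a permitted onset, so the whole cluster goes right; preceding coda = ∅.
Between /u/ (V2) and /u/ (V3): just /g/ — single C goes to the following onset.
Between /u/ (V3) and /a/ (V4): /r/ is a single consonant, so it becomes the next onset.
Between /a/ (V4) and /e/ (V5): /gl/ is a licit onset in full, so it all attaches to the next syllable.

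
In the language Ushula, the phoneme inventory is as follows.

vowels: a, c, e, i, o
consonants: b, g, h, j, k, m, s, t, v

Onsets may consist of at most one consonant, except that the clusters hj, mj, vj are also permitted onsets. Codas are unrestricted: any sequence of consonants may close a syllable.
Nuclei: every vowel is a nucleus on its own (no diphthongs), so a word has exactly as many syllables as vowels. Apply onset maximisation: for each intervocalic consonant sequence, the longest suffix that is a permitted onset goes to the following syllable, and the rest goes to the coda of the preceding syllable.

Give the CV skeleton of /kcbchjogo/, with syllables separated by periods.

The vowels are c, c, o, o — 4 nuclei, so 4 syllables.
V1 /c/ – V2 /c/: /b/ → onset of the next syllable (single consonants are always licit onsets).
V2 /c/ – V3 /o/: cluster /hj/ — /hj/ is itself a permitted onset, so the whole cluster goes right; preceding coda = ∅.
V3 /o/ – V4 /o/: /g/ is a single consonant, so it becomes the next onset.
Syllabification: kc.bc.hjo.go.
Mapping each syllable to C/V: /kc/ → CV, /bc/ → CV, /hjo/ → CCV, /go/ → CV.

CV.CV.CCV.CV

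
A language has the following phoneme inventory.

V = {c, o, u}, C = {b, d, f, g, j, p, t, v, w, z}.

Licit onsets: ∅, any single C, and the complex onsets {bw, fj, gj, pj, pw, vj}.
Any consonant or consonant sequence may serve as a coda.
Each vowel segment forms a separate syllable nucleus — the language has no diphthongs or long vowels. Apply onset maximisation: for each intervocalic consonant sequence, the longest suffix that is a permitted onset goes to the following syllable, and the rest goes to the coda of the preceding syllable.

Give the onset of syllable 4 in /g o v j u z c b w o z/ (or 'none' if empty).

Vowels present: o, u, c, o; each is a nucleus, giving 4 syllables.
σ1/σ2 boundary: cluster /vj/ — /vj/ is itself a permitted onset, so the whole cluster goes right; preceding coda = ∅.
σ2/σ3 boundary: /z/ → onset of the next syllable (single consonants are always licit onsets).
σ3/σ4 boundary: cluster /bw/ — /bw/ is itself a permitted onset, so the whole cluster goes right; preceding coda = ∅.
Result: go.vju.zc.bwoz.
Syllable 4 is /bwoz/: onset /bw/, nucleus /o/, coda /z/.

bw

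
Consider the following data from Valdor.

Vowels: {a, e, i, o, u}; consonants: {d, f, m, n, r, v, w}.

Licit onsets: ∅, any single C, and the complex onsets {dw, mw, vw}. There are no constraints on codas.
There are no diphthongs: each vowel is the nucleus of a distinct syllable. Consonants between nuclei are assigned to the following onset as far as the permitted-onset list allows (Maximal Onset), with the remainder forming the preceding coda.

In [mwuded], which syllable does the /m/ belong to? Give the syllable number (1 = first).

Nuclei (vowels): u, e → 2 syllables.
Between /u/ (V1) and /e/ (V2): just /d/ — single C goes to the following onset.
Result: mwu.ded.
The /m/ is in the onset of syllable 1 (/mwu/).

1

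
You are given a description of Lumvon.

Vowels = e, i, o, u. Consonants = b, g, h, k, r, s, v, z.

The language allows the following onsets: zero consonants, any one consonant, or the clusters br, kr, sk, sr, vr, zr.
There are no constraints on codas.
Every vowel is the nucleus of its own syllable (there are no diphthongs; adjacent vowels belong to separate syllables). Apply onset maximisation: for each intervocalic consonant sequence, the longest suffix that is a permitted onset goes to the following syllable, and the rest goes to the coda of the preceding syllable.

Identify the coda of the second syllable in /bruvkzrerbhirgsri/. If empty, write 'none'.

rb

Vowels present: u, e, i, i; each is a nucleus, giving 4 syllables.
σ1/σ2 boundary: /vkzr/ — longest licit onset from the right is /zr/, leaving /vk/ as coda.
σ2/σ3 boundary: cluster /rbh/ — the longest permitted-onset suffix is /h/; onset = /h/, preceding coda = /rb/.
σ3/σ4 boundary: /rgsr/ splits as /rg/ + /sr/ (/sr/ is the longest suffix that is a licit onset).
Putting it together: bruvk.zrerb.hirg.sri.
Syllable 2 is /zrerb/: onset /zr/, nucleus /e/, coda /rb/.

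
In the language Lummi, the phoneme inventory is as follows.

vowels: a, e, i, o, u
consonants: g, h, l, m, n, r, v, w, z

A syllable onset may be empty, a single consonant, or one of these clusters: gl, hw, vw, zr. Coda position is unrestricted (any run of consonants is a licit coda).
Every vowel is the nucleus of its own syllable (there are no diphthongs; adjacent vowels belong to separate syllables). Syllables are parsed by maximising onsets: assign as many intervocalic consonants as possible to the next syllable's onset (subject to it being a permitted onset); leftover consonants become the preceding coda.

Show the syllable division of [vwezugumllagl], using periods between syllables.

The vowels are e, u, u, a — 4 nuclei, so 4 syllables.
Between /e/ (V1) and /u/ (V2): just /z/ — single C goes to the following onset.
Between /u/ (V2) and /u/ (V3): /g/ → onset of the next syllable (single consonants are always licit onsets).
Between /u/ (V3) and /a/ (V4): cluster /mll/ — the longest permitted-onset suffix is /l/; onset = /l/, preceding coda = /ml/.

vwe.zu.guml.lagl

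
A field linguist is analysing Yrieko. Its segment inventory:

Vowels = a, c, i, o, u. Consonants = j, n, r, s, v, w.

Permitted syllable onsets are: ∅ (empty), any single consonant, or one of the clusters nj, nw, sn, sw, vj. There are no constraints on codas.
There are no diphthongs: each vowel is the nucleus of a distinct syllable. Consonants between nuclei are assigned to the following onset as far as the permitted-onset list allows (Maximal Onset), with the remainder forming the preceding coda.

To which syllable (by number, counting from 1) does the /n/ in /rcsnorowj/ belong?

2

Nuclei (vowels): c, o, o → 3 syllables.
Between /c/ (V1) and /o/ (V2): /sn/ is a licit onset in full, so it all attaches to the next syllable.
Between /o/ (V2) and /o/ (V3): /r/ → onset of the next syllable (single consonants are always licit onsets).
So the parse is rc.sno.rowj.
The /n/ is in the onset of syllable 2 (/sno/).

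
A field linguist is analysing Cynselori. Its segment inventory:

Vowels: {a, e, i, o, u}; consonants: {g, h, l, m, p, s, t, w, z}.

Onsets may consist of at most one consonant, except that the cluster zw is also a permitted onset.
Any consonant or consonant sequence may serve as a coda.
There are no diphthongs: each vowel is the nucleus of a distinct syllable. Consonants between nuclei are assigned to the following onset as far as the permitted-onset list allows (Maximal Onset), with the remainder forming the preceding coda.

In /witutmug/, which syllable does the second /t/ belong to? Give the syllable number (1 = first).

Vowels present: i, u, u; each is a nucleus, giving 3 syllables.
Between /i/ (V1) and /u/ (V2): /t/ is a single consonant, so it becomes the next onset.
Between /u/ (V2) and /u/ (V3): /tm/ — longest licit onset from the right is /m/, leaving /t/ as coda.
Result: wi.tut.mug.
The second /t/ is in the coda of syllable 2 (/tut/).

2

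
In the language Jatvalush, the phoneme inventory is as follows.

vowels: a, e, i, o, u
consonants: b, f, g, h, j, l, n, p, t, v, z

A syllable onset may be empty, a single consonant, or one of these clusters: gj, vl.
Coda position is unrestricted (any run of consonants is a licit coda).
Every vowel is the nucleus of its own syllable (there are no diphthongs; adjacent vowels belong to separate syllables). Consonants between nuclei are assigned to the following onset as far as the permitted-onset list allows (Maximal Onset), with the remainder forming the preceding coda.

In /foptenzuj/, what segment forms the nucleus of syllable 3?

Vowels present: o, e, u; each is a nucleus, giving 3 syllables.
The third nucleus (vowel 3 from the left) is /u/.

u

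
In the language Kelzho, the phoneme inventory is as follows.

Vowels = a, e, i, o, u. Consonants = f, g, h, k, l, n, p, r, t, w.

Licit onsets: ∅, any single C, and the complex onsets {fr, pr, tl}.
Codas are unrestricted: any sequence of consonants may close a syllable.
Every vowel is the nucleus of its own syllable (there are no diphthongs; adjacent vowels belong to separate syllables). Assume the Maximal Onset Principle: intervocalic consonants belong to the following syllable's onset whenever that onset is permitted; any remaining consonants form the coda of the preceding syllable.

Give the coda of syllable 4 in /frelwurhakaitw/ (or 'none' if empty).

Nuclei (vowels): e, u, a, a, i → 5 syllables.
σ1/σ2 boundary: /lw/ — longest licit onset from the right is /w/, leaving /l/ as coda.
σ2/σ3 boundary: /rh/ — longest licit onset from the right is /h/, leaving /r/ as coda.
σ3/σ4 boundary: /k/ → onset of the next syllable (single consonants are always licit onsets).
σ4/σ5 boundary: no consonants, so the boundary falls immediately after /a/.
So the parse is frel.wur.ha.ka.itw.
Syllable 4 is /ka/: onset /k/, nucleus /a/, coda ∅.

none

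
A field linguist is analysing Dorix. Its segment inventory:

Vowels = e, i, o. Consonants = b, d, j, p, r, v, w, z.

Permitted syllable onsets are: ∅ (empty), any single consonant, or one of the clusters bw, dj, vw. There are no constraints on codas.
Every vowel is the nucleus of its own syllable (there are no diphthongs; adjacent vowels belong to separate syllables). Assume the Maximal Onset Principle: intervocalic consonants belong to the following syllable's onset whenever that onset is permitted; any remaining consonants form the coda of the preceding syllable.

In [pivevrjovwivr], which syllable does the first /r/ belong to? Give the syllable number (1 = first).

2

Nuclei (vowels): i, e, o, i → 4 syllables.
Between /i/ (V1) and /e/ (V2): /v/ is a single consonant, so it becomes the next onset.
Between /e/ (V2) and /o/ (V3): /vrj/ — longest licit onset from the right is /j/, leaving /vr/ as coda.
Between /o/ (V3) and /i/ (V4): cluster /vw/ — /vw/ is itself a permitted onset, so the whole cluster goes right; preceding coda = ∅.
Result: pi.vevr.jo.vwivr.
The first /r/ is in the coda of syllable 2 (/vevr/).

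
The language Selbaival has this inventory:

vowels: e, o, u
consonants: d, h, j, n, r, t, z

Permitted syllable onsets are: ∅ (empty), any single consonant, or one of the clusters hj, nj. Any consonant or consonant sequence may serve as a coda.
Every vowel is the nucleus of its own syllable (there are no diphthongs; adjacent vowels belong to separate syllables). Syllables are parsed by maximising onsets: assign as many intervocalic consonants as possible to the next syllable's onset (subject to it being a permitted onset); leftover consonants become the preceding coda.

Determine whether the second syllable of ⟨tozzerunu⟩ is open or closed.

open

Nuclei (vowels): o, e, u, u → 4 syllables.
/o…e/ gap (V1→V2): /zz/ splits as /z/ + /z/ (/z/ is the longest suffix that is a licit onset).
/e…u/ gap (V2→V3): just /r/ — single C goes to the following onset.
/u…u/ gap (V3→V4): /n/ is a single consonant, so it becomes the next onset.
So the parse is toz.ze.ru.nu.
Syllable 2 is /ze/; it ends in its nucleus with no coda, so it is open.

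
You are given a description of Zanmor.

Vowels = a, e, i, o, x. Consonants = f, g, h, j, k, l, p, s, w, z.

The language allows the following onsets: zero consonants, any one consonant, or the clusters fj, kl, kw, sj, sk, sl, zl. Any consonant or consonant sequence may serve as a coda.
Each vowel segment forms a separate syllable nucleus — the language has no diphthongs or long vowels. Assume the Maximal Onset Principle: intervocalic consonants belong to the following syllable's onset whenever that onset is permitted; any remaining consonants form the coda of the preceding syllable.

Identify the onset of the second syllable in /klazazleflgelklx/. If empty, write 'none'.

Vowels present: a, a, e, e, x; each is a nucleus, giving 5 syllables.
/a…a/ gap (V1→V2): /z/ is a single consonant, so it becomes the next onset.
/a…e/ gap (V2→V3): /zl/ — entire cluster is a permitted onset → onset /zl/, coda ∅.
/e…e/ gap (V3→V4): cluster /flg/ — the longest permitted-onset suffix is /g/; onset = /g/, preceding coda = /fl/.
/e…x/ gap (V4→V5): cluster /lkl/ — the longest permitted-onset suffix is /kl/; onset = /kl/, preceding coda = /l/.
Result: kla.za.zlefl.gel.klx.
Syllable 2 is /za/: onset /z/, nucleus /a/, coda ∅.

z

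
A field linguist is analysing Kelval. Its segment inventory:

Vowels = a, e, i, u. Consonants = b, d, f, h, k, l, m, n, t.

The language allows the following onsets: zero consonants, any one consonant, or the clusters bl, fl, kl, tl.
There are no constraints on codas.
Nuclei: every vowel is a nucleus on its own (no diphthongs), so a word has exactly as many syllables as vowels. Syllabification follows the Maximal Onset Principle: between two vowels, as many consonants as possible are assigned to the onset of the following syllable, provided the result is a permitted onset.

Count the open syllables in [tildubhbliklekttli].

Nuclei (vowels): i, u, i, e, i → 5 syllables.
V1 /i/ – V2 /u/: cluster /ld/ — the longest permitted-onset suffix is /d/; onset = /d/, preceding coda = /l/.
V2 /u/ – V3 /i/: cluster /bhbl/ — the longest permitted-onset suffix is /bl/; onset = /bl/, preceding coda = /bh/.
V3 /i/ – V4 /e/: /kl/ is a licit onset in full, so it all attaches to the next syllable.
V4 /e/ – V5 /i/: cluster /kttl/ — the longest permitted-onset suffix is /tl/; onset = /tl/, preceding coda = /kt/.
Result: til.dubh.bli.klekt.tli.
Classifying each syllable: /til/ (closed), /dubh/ (closed), /bli/ (open), /klekt/ (closed), /tli/ (open).
Open syllables: 2.

2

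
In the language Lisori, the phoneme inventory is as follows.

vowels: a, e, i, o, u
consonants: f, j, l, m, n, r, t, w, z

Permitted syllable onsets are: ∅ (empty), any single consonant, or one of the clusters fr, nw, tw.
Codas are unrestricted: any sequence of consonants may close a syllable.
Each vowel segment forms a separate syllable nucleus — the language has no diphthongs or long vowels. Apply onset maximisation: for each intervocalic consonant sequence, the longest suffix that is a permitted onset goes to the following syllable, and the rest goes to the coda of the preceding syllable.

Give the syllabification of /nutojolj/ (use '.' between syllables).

nu.to.jolj

The vowels are u, o, o — 3 nuclei, so 3 syllables.
σ1/σ2 boundary: just /t/ — single C goes to the following onset.
σ2/σ3 boundary: /j/ is a single consonant, so it becomes the next onset.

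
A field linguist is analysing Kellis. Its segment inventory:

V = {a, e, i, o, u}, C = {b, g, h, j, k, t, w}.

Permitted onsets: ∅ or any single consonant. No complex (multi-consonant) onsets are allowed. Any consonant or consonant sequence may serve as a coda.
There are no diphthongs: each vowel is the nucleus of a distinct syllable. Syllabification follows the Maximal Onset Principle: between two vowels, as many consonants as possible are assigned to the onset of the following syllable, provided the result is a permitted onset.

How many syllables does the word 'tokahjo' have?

3

Vowels present: o, a, o; each is a nucleus, giving 3 syllables.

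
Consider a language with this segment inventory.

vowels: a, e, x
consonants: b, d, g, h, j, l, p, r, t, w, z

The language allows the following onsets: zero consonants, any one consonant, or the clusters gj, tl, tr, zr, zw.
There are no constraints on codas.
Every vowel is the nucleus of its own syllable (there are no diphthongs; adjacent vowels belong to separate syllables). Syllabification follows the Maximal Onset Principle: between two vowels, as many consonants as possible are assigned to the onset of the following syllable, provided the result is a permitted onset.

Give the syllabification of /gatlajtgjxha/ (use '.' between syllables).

ga.tlajt.gjx.ha

Vowels present: a, a, x, a; each is a nucleus, giving 4 syllables.
Between /a/ (V1) and /a/ (V2): cluster /tl/ — /tl/ is itself a permitted onset, so the whole cluster goes right; preceding coda = ∅.
Between /a/ (V2) and /x/ (V3): /jtgj/ — longest licit onset from the right is /gj/, leaving /jt/ as coda.
Between /x/ (V3) and /a/ (V4): /h/ is a single consonant, so it becomes the next onset.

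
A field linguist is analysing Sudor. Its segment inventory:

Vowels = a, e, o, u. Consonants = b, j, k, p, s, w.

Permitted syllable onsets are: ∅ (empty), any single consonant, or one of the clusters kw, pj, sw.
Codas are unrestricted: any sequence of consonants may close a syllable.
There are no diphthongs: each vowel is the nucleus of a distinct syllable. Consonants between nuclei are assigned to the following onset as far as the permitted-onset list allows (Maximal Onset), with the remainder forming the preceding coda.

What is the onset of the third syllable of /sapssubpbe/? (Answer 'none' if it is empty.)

Vowels present: a, u, e; each is a nucleus, giving 3 syllables.
Between /a/ (V1) and /u/ (V2): /pss/; trying suffixes from longest down, /s/ is the first permitted one, so coda /ps/ | onset /s/.
Between /u/ (V2) and /e/ (V3): /bpb/ — longest licit onset from the right is /b/, leaving /bp/ as coda.
So the parse is saps.subp.be.
Syllable 3 is /be/: onset /b/, nucleus /e/, coda ∅.

b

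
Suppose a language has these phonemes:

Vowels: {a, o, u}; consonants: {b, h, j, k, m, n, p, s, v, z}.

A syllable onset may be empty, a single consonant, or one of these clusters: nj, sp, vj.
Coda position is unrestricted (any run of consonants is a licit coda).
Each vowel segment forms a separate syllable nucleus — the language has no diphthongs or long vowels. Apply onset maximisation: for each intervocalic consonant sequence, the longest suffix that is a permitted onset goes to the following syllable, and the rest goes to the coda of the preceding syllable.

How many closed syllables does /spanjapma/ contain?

Nuclei (vowels): a, a, a → 3 syllables.
V1 /a/ – V2 /a/: /nj/ is a licit onset in full, so it all attaches to the next syllable.
V2 /a/ – V3 /a/: /pm/; trying suffixes from longest down, /m/ is the first permitted one, so coda /p/ | onset /m/.
Syllabification: spa.njap.ma.
Classifying each syllable: /spa/ (open), /njap/ (closed), /ma/ (open).
Closed syllables: 1.

1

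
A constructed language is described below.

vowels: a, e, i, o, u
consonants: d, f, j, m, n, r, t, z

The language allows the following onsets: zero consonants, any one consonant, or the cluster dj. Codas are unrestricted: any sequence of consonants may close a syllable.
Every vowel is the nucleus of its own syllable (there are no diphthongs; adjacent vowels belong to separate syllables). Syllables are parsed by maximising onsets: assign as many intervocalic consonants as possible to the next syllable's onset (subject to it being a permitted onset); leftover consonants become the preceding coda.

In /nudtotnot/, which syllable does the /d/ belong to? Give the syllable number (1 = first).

1

Vowels present: u, o, o; each is a nucleus, giving 3 syllables.
V1 /u/ – V2 /o/: /dt/ splits as /d/ + /t/ (/t/ is the longest suffix that is a licit onset).
V2 /o/ – V3 /o/: /tn/ — longest licit onset from the right is /n/, leaving /t/ as coda.
Result: nud.tot.not.
The /d/ is in the coda of syllable 1 (/nud/).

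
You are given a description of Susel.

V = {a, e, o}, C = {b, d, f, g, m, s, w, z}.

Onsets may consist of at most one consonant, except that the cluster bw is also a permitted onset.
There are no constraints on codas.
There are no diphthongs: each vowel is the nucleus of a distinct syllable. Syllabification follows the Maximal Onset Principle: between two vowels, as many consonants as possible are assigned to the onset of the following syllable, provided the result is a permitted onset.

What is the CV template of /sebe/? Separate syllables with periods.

Vowels present: e, e; each is a nucleus, giving 2 syllables.
σ1/σ2 boundary: /b/ is a single consonant, so it becomes the next onset.
Putting it together: se.be.
Mapping each syllable to C/V: /se/ → CV, /be/ → CV.

CV.CV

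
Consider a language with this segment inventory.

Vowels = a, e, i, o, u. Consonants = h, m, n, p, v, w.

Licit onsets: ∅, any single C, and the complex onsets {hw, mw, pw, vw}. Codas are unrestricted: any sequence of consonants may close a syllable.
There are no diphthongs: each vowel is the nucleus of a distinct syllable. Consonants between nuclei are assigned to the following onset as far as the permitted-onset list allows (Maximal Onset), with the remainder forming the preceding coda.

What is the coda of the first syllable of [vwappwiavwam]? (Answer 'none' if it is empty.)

p

Vowels present: a, i, a, a; each is a nucleus, giving 4 syllables.
Between /a/ (V1) and /i/ (V2): /ppw/ splits as /p/ + /pw/ (/pw/ is the longest suffix that is a licit onset).
Between /i/ (V2) and /a/ (V3): nothing intervenes; syllable break is V.V.
Between /a/ (V3) and /a/ (V4): /vw/ — entire cluster is a permitted onset → onset /vw/, coda ∅.
So the parse is vwap.pwi.a.vwam.
Syllable 1 is /vwap/: onset /vw/, nucleus /a/, coda /p/.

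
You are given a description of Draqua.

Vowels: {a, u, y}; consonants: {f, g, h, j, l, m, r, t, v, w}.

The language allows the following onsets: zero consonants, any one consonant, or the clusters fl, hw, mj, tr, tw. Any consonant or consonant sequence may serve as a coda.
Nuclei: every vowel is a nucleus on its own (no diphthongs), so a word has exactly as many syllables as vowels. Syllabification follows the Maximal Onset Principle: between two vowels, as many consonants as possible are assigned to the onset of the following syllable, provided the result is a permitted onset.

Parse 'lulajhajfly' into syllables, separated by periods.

Vowels present: u, a, a, y; each is a nucleus, giving 4 syllables.
/u…a/ gap (V1→V2): /l/ → onset of the next syllable (single consonants are always licit onsets).
/a…a/ gap (V2→V3): /jh/; trying suffixes from longest down, /h/ is the first permitted one, so coda /j/ | onset /h/.
/a…y/ gap (V3→V4): /jfl/ — longest licit onset from the right is /fl/, leaving /j/ as coda.

lu.laj.haj.fly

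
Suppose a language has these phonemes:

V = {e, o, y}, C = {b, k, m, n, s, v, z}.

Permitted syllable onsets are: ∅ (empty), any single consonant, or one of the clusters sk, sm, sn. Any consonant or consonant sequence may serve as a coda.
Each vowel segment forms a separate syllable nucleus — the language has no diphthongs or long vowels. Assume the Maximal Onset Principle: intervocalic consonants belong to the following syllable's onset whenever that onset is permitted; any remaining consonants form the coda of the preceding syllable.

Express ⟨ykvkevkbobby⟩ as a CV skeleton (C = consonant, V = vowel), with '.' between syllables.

VCC.CVCC.CVC.CV

Nuclei (vowels): y, e, o, y → 4 syllables.
σ1/σ2 boundary: /kvk/; trying suffixes from longest down, /k/ is the first permitted one, so coda /kv/ | onset /k/.
σ2/σ3 boundary: /vkb/ splits as /vk/ + /b/ (/b/ is the longest suffix that is a licit onset).
σ3/σ4 boundary: /bb/; trying suffixes from longest down, /b/ is the first permitted one, so coda /b/ | onset /b/.
Syllabification: ykv.kevk.bob.by.
Mapping each syllable to C/V: /ykv/ → VCC, /kevk/ → CVCC, /bob/ → CVC, /by/ → CV.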